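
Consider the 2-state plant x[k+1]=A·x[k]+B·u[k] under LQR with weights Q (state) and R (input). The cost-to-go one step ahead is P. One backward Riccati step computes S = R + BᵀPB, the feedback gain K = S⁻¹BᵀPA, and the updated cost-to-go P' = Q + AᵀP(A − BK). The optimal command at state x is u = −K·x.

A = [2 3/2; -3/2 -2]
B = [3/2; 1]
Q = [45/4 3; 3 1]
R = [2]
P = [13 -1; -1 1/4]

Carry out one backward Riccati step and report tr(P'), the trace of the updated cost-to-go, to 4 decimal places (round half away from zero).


BᵀP = [18.5000 -1.2500]
S = R + BᵀPB = [2] + [26.5000] = [28.5000]
BᵀPA = [38.8750 30.2500]
K = S⁻¹·BᵀPA = [1.3640 1.0614]
A−BK = [-0.0461 -0.0921; -2.8640 -3.0614]
AᵀP(A−BK) = [5.5356 4.7379; 4.7379 4.1425]
P' = Q + AᵀP(A−BK) = [16.7856 7.7379; 7.7379 5.1425]
tr(P') = 21.9282

21.9282


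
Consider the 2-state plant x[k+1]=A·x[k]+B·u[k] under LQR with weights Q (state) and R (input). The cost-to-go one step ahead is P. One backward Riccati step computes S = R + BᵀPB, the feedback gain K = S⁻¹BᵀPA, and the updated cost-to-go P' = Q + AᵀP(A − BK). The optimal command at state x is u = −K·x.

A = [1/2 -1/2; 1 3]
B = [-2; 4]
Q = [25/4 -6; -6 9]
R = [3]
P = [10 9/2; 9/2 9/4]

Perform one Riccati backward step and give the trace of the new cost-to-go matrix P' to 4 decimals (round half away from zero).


BᵀP = [-2.0000 0.0000]
S = R + BᵀPB = [3] + [4.0000] = [7.0000]
BᵀPA = [-1.0000 1.0000]
K = S⁻¹·BᵀPA = [-0.1429 0.1429]
A−BK = [0.2143 -0.2143; 1.5714 2.4286]
AᵀP(A−BK) = [9.1071 8.8929; 8.8929 9.1071]
P' = Q + AᵀP(A−BK) = [15.3571 2.8929; 2.8929 18.1071]
tr(P') = 33.4643

33.4643


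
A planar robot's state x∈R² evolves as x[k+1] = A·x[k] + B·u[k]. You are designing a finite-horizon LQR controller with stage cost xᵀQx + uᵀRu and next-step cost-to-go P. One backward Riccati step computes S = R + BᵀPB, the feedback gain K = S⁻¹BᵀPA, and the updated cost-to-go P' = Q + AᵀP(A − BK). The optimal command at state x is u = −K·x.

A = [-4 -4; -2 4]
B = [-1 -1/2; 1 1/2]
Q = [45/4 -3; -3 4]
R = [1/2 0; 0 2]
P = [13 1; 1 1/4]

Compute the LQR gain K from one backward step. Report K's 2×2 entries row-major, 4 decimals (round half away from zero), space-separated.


BᵀP = [-12.0000 -0.7500; -6.0000 -0.3750]
S = R + BᵀPB = [1/2 0; 0 2] + [11.2500 5.6250; 5.6250 2.8125] = [11.7500 5.6250; 5.6250 4.8125]
BᵀPA = [49.5000 45.0000; 24.7500 22.5000]
K = S⁻¹·BᵀPA = [3.9749 3.6136; 0.4969 0.4517]
A−BK = [0.2233 -0.1606; -6.2233 0.1606]
AᵀP(A−BK) = [15.9448 7.9498; 7.9498 7.2271]
P' = Q + AᵀP(A−BK) = [27.1948 4.9498; 4.9498 11.2271]
tr(P') = 38.4219

3.9749 3.6136 0.4969 0.4517


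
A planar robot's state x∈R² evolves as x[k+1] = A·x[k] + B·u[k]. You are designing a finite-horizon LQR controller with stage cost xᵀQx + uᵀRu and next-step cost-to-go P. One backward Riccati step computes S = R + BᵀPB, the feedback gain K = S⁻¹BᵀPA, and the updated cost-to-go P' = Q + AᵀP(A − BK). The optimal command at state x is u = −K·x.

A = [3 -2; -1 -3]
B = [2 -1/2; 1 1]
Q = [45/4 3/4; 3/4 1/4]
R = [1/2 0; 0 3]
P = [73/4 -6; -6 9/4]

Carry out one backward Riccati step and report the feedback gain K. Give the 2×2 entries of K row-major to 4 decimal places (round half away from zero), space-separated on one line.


BᵀP = [30.5000 -9.7500; -15.1250 5.2500]
S = R + BᵀPB = [1/2 0; 0 3] + [51.2500 -25.0000; -25.0000 12.8125] = [51.7500 -25.0000; -25.0000 15.8125]
BᵀPA = [101.2500 -31.7500; -50.6250 14.5000]
K = S⁻¹·BᵀPA = [1.7351 -0.7219; -0.4583 -0.2244]
A−BK = [-0.6994 -0.6683; -2.2768 -2.0537]
AᵀP(A−BK) = [3.6175 0.9854; 0.9854 1.5825]
P' = Q + AᵀP(A−BK) = [14.8675 1.7354; 1.7354 1.8325]
tr(P') = 16.7000

1.7351 -0.7219 -0.4583 -0.2244


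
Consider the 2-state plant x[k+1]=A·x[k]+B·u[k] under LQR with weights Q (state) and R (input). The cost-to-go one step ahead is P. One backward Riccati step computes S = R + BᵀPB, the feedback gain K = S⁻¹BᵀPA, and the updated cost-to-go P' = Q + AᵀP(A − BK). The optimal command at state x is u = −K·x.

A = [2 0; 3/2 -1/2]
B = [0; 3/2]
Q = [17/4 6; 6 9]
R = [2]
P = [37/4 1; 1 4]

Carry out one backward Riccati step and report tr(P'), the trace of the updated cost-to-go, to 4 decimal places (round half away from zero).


52.3409

BᵀP = [1.5000 6.0000]
S = R + BᵀPB = [2] + [9.0000] = [11.0000]
BᵀPA = [12.0000 -3.0000]
K = S⁻¹·BᵀPA = [1.0909 -0.2727]
A−BK = [2.0000 0.0000; -0.1364 -0.0909]
AᵀP(A−BK) = [38.9091 -0.7273; -0.7273 0.1818]
P' = Q + AᵀP(A−BK) = [43.1591 5.2727; 5.2727 9.1818]
tr(P') = 52.3409


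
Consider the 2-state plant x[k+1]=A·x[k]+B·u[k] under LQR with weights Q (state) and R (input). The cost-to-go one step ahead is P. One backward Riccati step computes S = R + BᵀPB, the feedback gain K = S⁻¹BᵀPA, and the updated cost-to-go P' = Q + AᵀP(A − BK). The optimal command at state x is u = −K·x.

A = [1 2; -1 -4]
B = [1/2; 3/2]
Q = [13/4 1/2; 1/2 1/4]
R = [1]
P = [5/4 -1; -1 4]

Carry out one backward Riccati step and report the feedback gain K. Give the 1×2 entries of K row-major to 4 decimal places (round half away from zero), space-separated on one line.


-0.7234 -2.6950

BᵀP = [-0.8750 5.5000]
S = R + BᵀPB = [1] + [7.8125] = [8.8125]
BᵀPA = [-6.3750 -23.7500]
K = S⁻¹·BᵀPA = [-0.7234 -2.6950]
A−BK = [1.3617 3.3475; 0.0851 0.0426]
AᵀP(A−BK) = [2.6383 7.3191; 7.3191 20.9929]
P' = Q + AᵀP(A−BK) = [5.8883 7.8191; 7.8191 21.2429]
tr(P') = 27.1312


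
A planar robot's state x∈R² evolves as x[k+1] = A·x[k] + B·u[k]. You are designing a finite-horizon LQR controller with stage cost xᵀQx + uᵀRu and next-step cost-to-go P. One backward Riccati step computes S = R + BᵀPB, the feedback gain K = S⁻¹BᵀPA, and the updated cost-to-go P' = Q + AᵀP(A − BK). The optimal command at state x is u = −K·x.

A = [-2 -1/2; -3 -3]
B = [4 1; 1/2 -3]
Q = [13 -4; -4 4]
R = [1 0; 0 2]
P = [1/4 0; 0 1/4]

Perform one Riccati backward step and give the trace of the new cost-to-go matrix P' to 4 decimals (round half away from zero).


19.2258

BᵀP = [1.0000 0.1250; 0.2500 -0.7500]
S = R + BᵀPB = [1 0; 0 2] + [4.0625 0.6250; 0.6250 2.5000] = [5.0625 0.6250; 0.6250 4.5000]
BᵀPA = [-2.3750 -0.8750; 1.7500 2.1250]
K = S⁻¹·BᵀPA = [-0.5262 -0.2352; 0.4620 0.5049]
A−BK = [-0.3573 -0.0642; -1.3510 -1.3678]
AᵀP(A−BK) = [1.1919 1.0579; 1.0579 1.0338]
P' = Q + AᵀP(A−BK) = [14.1919 -2.9421; -2.9421 5.0338]
tr(P') = 19.2258


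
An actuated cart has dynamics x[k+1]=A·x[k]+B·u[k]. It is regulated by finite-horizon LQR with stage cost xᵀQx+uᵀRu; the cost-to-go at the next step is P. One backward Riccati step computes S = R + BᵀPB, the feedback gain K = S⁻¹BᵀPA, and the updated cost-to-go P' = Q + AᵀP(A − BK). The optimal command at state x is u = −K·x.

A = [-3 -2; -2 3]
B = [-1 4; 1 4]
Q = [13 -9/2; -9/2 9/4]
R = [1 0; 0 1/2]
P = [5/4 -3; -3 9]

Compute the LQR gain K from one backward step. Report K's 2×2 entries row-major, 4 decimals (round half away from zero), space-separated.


0.3008 1.7326 -0.5303 0.4714

BᵀP = [-4.2500 12.0000; -7.0000 24.0000]
S = R + BᵀPB = [1 0; 0 1/2] + [16.2500 31.0000; 31.0000 68.0000] = [17.2500 31.0000; 31.0000 68.5000]
BᵀPA = [-11.2500 44.5000; -27.0000 86.0000]
K = S⁻¹·BᵀPA = [0.3008 1.7326; -0.5303 0.4714]
A−BK = [-0.5779 -2.1530; -0.1796 -0.6181]
AᵀP(A−BK) = [0.3161 0.7190; 0.7190 4.3609]
P' = Q + AᵀP(A−BK) = [13.3161 -3.7810; -3.7810 6.6109]
tr(P') = 19.9271


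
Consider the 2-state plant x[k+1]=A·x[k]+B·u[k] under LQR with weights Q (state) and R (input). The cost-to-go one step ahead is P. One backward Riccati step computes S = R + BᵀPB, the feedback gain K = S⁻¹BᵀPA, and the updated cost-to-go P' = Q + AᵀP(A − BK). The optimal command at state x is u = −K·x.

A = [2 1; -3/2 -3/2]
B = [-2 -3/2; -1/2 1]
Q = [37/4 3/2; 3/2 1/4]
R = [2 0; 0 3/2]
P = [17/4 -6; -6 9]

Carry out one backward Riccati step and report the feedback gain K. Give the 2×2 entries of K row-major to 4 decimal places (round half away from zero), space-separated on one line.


-0.3060 -0.1672 -1.2330 -0.9653

BᵀP = [-5.5000 7.5000; -12.3750 18.0000]
S = R + BᵀPB = [2 0; 0 3/2] + [7.2500 15.7500; 15.7500 36.5625] = [9.2500 15.7500; 15.7500 38.0625]
BᵀPA = [-22.2500 -16.7500; -51.7500 -39.3750]
K = S⁻¹·BᵀPA = [-0.3060 -0.1672; -1.2330 -0.9653]
A−BK = [-0.4615 -0.7823; -0.4200 -0.6183]
AᵀP(A−BK) = [2.6345 2.0757; 2.0757 1.6909]
P' = Q + AᵀP(A−BK) = [11.8845 3.5757; 3.5757 1.9409]
tr(P') = 13.8254


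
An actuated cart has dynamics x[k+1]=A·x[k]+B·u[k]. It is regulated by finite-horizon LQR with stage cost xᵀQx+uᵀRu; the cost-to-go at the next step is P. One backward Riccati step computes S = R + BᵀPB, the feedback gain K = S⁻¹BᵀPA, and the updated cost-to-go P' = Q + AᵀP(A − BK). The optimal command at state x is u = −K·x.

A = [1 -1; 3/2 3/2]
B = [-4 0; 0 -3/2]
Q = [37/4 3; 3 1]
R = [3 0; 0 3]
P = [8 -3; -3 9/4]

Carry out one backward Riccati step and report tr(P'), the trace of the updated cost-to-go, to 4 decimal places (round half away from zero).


13.3921

BᵀP = [-32.0000 12.0000; 4.5000 -3.3750]
S = R + BᵀPB = [3 0; 0 3] + [128.0000 -18.0000; -18.0000 5.0625] = [131.0000 -18.0000; -18.0000 8.0625]
BᵀPA = [-14.0000 50.0000; -0.5625 -9.5625]
K = S⁻¹·BᵀPA = [-0.1680 0.3155; -0.4448 -0.4817]
A−BK = [0.3280 0.2620; 0.8328 0.7775]
AᵀP(A−BK) = [1.4604 1.2085; 1.2085 1.6817]
P' = Q + AᵀP(A−BK) = [10.7104 4.2085; 4.2085 2.6817]
tr(P') = 13.3921


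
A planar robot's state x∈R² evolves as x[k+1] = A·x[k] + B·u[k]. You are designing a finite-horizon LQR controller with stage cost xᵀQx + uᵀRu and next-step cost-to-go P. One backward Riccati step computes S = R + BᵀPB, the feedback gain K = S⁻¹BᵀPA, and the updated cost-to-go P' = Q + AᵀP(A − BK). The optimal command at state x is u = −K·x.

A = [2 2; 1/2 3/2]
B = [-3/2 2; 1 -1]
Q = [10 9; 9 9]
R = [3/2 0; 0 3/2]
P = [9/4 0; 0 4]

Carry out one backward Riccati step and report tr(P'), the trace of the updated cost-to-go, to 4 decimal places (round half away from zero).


BᵀP = [-3.3750 4.0000; 4.5000 -4.0000]
S = R + BᵀPB = [3/2 0; 0 3/2] + [9.0625 -10.7500; -10.7500 13.0000] = [10.5625 -10.7500; -10.7500 14.5000]
BᵀPA = [-4.7500 -0.7500; 7.0000 3.0000]
K = S⁻¹·BᵀPA = [0.1696 0.5686; 0.6085 0.6284]
A−BK = [1.0374 1.5960; 0.9389 1.5599]
AᵀP(A−BK) = [6.5461 10.3017; 10.3017 16.5411]
P' = Q + AᵀP(A−BK) = [16.5461 19.3017; 19.3017 25.5411]
tr(P') = 42.0873

42.0873


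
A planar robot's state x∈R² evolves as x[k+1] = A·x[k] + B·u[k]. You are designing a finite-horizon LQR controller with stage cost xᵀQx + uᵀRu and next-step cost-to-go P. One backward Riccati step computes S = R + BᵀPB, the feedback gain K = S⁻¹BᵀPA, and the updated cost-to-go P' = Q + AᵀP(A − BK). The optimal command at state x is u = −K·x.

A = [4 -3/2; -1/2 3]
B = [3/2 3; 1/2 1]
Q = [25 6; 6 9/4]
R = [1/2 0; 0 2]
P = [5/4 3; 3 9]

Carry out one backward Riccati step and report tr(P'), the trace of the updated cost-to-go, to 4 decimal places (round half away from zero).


BᵀP = [3.3750 9.0000; 6.7500 18.0000]
S = R + BᵀPB = [1/2 0; 0 2] + [9.5625 19.1250; 19.1250 38.2500] = [10.0625 19.1250; 19.1250 40.2500]
BᵀPA = [9.0000 21.9375; 18.0000 43.8750]
K = S⁻¹·BᵀPA = [0.4586 1.1178; 0.2293 0.5589]
A−BK = [2.6242 -4.8535; -0.9586 1.8822]
AᵀP(A−BK) = [1.9952 -2.8710; -2.8710 7.7675]
P' = Q + AᵀP(A−BK) = [26.9952 3.1290; 3.1290 10.0175]
tr(P') = 37.0127

37.0127


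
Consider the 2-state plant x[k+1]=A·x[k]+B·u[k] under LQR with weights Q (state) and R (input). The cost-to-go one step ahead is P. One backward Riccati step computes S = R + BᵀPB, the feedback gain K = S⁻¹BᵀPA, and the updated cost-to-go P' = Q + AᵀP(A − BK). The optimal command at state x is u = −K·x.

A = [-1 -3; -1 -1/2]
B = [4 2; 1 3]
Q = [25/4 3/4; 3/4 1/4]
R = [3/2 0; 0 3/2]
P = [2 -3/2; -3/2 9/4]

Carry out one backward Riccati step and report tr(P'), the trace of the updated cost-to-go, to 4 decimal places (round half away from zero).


7.5419

BᵀP = [6.5000 -3.7500; -0.5000 3.7500]
S = R + BᵀPB = [3/2 0; 0 3/2] + [22.2500 1.7500; 1.7500 10.2500] = [23.7500 1.7500; 1.7500 11.7500]
BᵀPA = [-2.7500 -17.6250; -3.2500 -0.3750]
K = S⁻¹·BᵀPA = [-0.0965 -0.7480; -0.2622 0.0795]
A−BK = [-0.0897 -0.1671; -0.1168 0.0095]
AᵀP(A−BK) = [0.1325 0.0764; 0.0764 0.9095]
P' = Q + AᵀP(A−BK) = [6.3825 0.8264; 0.8264 1.1595]
tr(P') = 7.5419


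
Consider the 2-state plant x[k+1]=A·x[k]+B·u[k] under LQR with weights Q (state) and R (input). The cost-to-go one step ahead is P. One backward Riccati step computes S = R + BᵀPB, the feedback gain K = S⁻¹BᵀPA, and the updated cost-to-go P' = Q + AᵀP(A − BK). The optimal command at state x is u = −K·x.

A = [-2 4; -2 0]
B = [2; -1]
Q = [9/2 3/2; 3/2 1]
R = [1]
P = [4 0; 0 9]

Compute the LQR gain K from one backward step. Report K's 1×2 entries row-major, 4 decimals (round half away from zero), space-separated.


0.0769 1.2308

BᵀP = [8.0000 -9.0000]
S = R + BᵀPB = [1] + [25.0000] = [26.0000]
BᵀPA = [2.0000 32.0000]
K = S⁻¹·BᵀPA = [0.0769 1.2308]
A−BK = [-2.1538 1.5385; -1.9231 1.2308]
AᵀP(A−BK) = [51.8462 -34.4615; -34.4615 24.6154]
P' = Q + AᵀP(A−BK) = [56.3462 -32.9615; -32.9615 25.6154]
tr(P') = 81.9615


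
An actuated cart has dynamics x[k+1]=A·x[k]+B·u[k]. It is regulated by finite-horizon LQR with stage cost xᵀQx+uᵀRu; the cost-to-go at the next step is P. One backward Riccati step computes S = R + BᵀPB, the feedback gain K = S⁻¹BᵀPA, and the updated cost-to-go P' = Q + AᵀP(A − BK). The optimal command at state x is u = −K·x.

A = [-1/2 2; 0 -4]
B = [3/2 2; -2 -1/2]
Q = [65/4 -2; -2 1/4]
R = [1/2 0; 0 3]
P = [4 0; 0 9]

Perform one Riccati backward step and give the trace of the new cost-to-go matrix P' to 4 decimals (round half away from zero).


19.6654

BᵀP = [6.0000 -18.0000; 8.0000 -4.5000]
S = R + BᵀPB = [1/2 0; 0 3] + [45.0000 21.0000; 21.0000 18.2500] = [45.5000 21.0000; 21.0000 21.2500]
BᵀPA = [-3.0000 84.0000; -4.0000 34.0000]
K = S⁻¹·BᵀPA = [0.0385 2.0366; -0.2263 -0.4126]
A−BK = [-0.1052 -0.2296; -0.0361 -0.1331]
AᵀP(A−BK) = [0.2104 0.4592; 0.4592 2.9551]
P' = Q + AᵀP(A−BK) = [16.4604 -1.5408; -1.5408 3.2051]
tr(P') = 19.6654


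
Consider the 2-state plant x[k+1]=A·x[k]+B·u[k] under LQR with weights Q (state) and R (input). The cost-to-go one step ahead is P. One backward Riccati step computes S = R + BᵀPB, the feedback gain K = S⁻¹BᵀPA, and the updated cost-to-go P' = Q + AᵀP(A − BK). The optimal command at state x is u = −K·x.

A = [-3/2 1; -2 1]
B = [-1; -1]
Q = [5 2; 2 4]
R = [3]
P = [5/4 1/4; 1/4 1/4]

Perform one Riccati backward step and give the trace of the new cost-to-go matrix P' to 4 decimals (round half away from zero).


13.4000

BᵀP = [-1.5000 -0.5000]
S = R + BᵀPB = [3] + [2.0000] = [5.0000]
BᵀPA = [3.2500 -2.0000]
K = S⁻¹·BᵀPA = [0.6500 -0.4000]
A−BK = [-0.8500 0.6000; -1.3500 0.6000]
AᵀP(A−BK) = [3.2000 -1.9500; -1.9500 1.2000]
P' = Q + AᵀP(A−BK) = [8.2000 0.0500; 0.0500 5.2000]
tr(P') = 13.4000


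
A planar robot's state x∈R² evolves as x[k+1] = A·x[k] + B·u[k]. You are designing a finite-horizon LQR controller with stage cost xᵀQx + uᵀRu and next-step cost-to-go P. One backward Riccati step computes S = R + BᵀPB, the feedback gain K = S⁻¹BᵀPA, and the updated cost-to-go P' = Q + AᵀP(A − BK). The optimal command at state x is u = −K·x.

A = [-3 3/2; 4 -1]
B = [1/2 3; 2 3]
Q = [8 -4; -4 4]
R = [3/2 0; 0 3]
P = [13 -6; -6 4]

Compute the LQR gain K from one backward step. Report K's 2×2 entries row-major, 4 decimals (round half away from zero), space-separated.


3.8815 -1.3878 -1.6912 0.7379

BᵀP = [-5.5000 5.0000; 21.0000 -6.0000]
S = R + BᵀPB = [3/2 0; 0 3] + [7.2500 -1.5000; -1.5000 45.0000] = [8.7500 -1.5000; -1.5000 48.0000]
BᵀPA = [36.5000 -13.2500; -87.0000 37.5000]
K = S⁻¹·BᵀPA = [3.8815 -1.3878; -1.6912 0.7379]
A−BK = [0.1329 -0.0197; 1.3106 -0.4381]
AᵀP(A−BK) = [36.1903 -13.6499; -13.6499 5.1912]
P' = Q + AᵀP(A−BK) = [44.1903 -17.6499; -17.6499 9.1912]
tr(P') = 53.3815


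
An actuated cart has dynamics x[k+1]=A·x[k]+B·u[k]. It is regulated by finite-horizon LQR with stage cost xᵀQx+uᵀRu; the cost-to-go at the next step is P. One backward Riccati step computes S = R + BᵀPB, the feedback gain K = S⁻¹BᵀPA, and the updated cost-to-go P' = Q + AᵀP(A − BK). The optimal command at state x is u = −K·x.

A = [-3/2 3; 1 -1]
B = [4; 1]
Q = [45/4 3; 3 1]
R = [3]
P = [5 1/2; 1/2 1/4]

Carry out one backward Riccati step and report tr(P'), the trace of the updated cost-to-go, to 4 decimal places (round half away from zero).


14.9549

BᵀP = [20.5000 2.2500]
S = R + BᵀPB = [3] + [84.2500] = [87.2500]
BᵀPA = [-28.5000 59.2500]
K = S⁻¹·BᵀPA = [-0.3266 0.6791]
A−BK = [-0.1934 0.2837; 1.3266 -1.6791]
AᵀP(A−BK) = [0.6905 -1.1461; -1.1461 2.0143]
P' = Q + AᵀP(A−BK) = [11.9405 1.8539; 1.8539 3.0143]
tr(P') = 14.9549


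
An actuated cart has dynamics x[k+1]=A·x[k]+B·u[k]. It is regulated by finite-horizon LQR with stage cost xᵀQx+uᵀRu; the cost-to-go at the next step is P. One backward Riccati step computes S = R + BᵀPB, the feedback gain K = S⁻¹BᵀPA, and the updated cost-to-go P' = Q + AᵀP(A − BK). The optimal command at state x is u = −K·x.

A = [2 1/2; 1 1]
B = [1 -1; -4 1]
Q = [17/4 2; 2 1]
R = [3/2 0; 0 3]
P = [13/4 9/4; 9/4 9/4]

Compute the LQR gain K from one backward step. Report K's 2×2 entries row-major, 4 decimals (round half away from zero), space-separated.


-0.8333 -0.4333 -0.7083 -0.2333

BᵀP = [-5.7500 -6.7500; -1.0000 0.0000]
S = R + BᵀPB = [3/2 0; 0 3] + [21.2500 -1.0000; -1.0000 1.0000] = [22.7500 -1.0000; -1.0000 4.0000]
BᵀPA = [-18.2500 -9.6250; -2.0000 -0.5000]
K = S⁻¹·BᵀPA = [-0.8333 -0.4333; -0.7083 -0.2333]
A−BK = [2.1250 0.7000; -1.6250 -0.5000]
AᵀP(A−BK) = [7.6250 2.7500; 2.7500 1.0250]
P' = Q + AᵀP(A−BK) = [11.8750 4.7500; 4.7500 2.0250]
tr(P') = 13.9000


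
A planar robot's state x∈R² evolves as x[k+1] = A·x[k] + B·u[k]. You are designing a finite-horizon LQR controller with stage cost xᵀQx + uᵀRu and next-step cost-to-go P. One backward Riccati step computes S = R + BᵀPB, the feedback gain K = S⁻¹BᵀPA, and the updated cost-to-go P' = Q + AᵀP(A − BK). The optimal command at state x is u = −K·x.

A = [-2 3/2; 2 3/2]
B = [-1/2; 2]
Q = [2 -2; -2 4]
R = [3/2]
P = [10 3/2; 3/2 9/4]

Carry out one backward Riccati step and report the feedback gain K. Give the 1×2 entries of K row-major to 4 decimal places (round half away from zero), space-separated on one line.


1.1500 0.2625

BᵀP = [-2.0000 3.7500]
S = R + BᵀPB = [3/2] + [8.5000] = [10.0000]
BᵀPA = [11.5000 2.6250]
K = S⁻¹·BᵀPA = [1.1500 0.2625]
A−BK = [-1.4250 1.6313; -0.3000 0.9750]
AᵀP(A−BK) = [23.7750 -26.2688; -26.2688 33.6234]
P' = Q + AᵀP(A−BK) = [25.7750 -28.2688; -28.2688 37.6234]
tr(P') = 63.3984


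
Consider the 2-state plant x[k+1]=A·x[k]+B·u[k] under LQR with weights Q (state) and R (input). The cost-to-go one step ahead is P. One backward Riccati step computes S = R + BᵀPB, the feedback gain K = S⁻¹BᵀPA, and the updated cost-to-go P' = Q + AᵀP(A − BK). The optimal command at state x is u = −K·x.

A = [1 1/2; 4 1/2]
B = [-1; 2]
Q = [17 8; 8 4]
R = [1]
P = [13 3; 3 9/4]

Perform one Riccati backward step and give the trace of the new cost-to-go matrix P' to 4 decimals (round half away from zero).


BᵀP = [-7.0000 1.5000]
S = R + BᵀPB = [1] + [10.0000] = [11.0000]
BᵀPA = [-1.0000 -2.7500]
K = S⁻¹·BᵀPA = [-0.0909 -0.2500]
A−BK = [0.9091 0.2500; 4.1818 1.0000]
AᵀP(A−BK) = [72.9091 18.2500; 18.2500 4.6250]
P' = Q + AᵀP(A−BK) = [89.9091 26.2500; 26.2500 8.6250]
tr(P') = 98.5341

98.5341


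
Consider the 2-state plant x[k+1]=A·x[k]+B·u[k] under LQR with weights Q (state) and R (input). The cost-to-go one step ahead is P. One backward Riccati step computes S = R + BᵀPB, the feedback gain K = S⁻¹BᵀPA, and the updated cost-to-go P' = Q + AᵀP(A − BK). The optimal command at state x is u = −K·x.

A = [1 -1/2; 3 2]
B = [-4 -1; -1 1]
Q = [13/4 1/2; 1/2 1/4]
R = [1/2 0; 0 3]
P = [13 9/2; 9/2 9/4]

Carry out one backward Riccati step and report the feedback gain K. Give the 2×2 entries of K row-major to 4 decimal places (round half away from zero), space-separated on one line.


-0.5491 -0.1077 0.5033 0.3949

BᵀP = [-56.5000 -20.2500; -8.5000 -2.2500]
S = R + BᵀPB = [1/2 0; 0 3] + [246.2500 36.2500; 36.2500 6.2500] = [246.7500 36.2500; 36.2500 9.2500]
BᵀPA = [-117.2500 -12.2500; -15.2500 -0.2500]
K = S⁻¹·BᵀPA = [-0.5491 -0.1077; 0.5033 0.3949]
A−BK = [-0.6932 -0.5358; 1.9476 1.4975]
AᵀP(A−BK) = [3.5414 2.6492; 2.6492 2.0299]
P' = Q + AᵀP(A−BK) = [6.7914 3.1492; 3.1492 2.2799]
tr(P') = 9.0713


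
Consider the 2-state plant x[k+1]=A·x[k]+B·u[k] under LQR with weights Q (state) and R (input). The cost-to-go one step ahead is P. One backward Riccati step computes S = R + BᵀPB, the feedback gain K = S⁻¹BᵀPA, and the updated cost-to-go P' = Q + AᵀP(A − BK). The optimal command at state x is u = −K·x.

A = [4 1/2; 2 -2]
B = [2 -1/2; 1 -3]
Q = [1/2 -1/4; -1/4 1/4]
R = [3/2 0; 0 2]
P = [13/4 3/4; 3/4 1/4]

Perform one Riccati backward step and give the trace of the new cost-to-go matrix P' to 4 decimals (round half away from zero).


5.7231

BᵀP = [7.2500 1.7500; -3.8750 -1.1250]
S = R + BᵀPB = [3/2 0; 0 2] + [16.2500 -8.8750; -8.8750 5.3125] = [17.7500 -8.8750; -8.8750 7.3125]
BᵀPA = [32.5000 0.1250; -17.7500 0.3125]
K = S⁻¹·BᵀPA = [1.5701 0.0723; -0.5217 0.1304]
A−BK = [0.5989 0.4207; -1.1353 -1.6810]
AᵀP(A−BK) = [4.7103 0.2168; 0.2168 0.2627]
P' = Q + AᵀP(A−BK) = [5.2103 -0.0332; -0.0332 0.5127]
tr(P') = 5.7231


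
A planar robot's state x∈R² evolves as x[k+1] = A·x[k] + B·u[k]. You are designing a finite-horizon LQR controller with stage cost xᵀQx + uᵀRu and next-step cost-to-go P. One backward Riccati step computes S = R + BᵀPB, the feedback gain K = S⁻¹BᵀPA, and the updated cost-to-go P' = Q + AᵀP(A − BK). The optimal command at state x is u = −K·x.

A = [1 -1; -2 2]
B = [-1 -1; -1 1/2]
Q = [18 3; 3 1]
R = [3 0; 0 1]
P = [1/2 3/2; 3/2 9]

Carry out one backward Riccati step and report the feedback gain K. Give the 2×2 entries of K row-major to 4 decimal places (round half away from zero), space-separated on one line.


BᵀP = [-2.0000 -10.5000; 0.2500 3.0000]
S = R + BᵀPB = [3 0; 0 1] + [12.5000 -3.2500; -3.2500 1.2500] = [15.5000 -3.2500; -3.2500 2.2500]
BᵀPA = [19.0000 -19.0000; -5.7500 5.7500]
K = S⁻¹·BᵀPA = [0.9897 -0.9897; -1.1260 1.1260]
A−BK = [0.8638 -0.8638; -0.4473 0.4473]
AᵀP(A−BK) = [5.2211 -5.2211; -5.2211 5.2211]
P' = Q + AᵀP(A−BK) = [23.2211 -2.2211; -2.2211 6.2211]
tr(P') = 29.4422

0.9897 -0.9897 -1.1260 1.1260


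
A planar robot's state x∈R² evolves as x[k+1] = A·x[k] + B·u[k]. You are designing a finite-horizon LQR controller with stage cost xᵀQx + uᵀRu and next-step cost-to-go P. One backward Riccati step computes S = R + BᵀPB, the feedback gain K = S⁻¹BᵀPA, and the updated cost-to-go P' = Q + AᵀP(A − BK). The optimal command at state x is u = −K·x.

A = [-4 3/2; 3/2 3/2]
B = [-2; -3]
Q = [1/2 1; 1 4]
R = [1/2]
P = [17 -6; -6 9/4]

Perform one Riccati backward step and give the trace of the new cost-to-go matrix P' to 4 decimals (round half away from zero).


45.9328

BᵀP = [-16.0000 5.2500]
S = R + BᵀPB = [1/2] + [16.2500] = [16.7500]
BᵀPA = [71.8750 -16.1250]
K = S⁻¹·BᵀPA = [4.2910 -0.9627]
A−BK = [4.5821 -0.4254; 14.3731 -1.3881]
AᵀP(A−BK) = [40.6437 -5.2444; -5.2444 0.7892]
P' = Q + AᵀP(A−BK) = [41.1437 -4.2444; -4.2444 4.7892]
tr(P') = 45.9328


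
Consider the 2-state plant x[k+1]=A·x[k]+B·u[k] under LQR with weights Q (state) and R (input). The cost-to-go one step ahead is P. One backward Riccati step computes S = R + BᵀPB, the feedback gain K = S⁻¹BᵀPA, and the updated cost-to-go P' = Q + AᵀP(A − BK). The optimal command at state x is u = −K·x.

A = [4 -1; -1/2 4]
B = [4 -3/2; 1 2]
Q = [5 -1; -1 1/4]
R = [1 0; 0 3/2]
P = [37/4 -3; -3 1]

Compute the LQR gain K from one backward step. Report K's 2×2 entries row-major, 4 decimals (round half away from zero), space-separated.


BᵀP = [34.0000 -11.0000; -19.8750 6.5000]
S = R + BᵀPB = [1 0; 0 3/2] + [125.0000 -73.0000; -73.0000 42.8125] = [126.0000 -73.0000; -73.0000 44.3125]
BᵀPA = [141.5000 -78.0000; -82.7500 45.8750]
K = S⁻¹·BᵀPA = [0.9021 -0.4226; -0.3813 0.3391]
A−BK = [-0.1803 1.1990; -0.6394 3.7445]
AᵀP(A−BK) = [1.0497 -0.6437; -0.6437 0.7322]
P' = Q + AᵀP(A−BK) = [6.0497 -1.6437; -1.6437 0.9822]
tr(P') = 7.0319

0.9021 -0.4226 -0.3813 0.3391


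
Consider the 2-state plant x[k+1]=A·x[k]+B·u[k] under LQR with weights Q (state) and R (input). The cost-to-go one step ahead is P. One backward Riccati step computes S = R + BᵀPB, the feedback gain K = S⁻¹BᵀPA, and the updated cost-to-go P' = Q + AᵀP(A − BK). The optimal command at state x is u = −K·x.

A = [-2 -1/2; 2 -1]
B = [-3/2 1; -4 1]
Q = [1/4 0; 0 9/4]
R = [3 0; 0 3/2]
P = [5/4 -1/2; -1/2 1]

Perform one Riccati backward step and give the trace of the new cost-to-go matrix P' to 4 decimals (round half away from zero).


BᵀP = [0.1250 -3.2500; 0.7500 0.5000]
S = R + BᵀPB = [3 0; 0 3/2] + [12.8125 -3.1250; -3.1250 1.2500] = [15.8125 -3.1250; -3.1250 2.7500]
BᵀPA = [-6.7500 3.1875; -0.5000 -0.8750]
K = S⁻¹·BᵀPA = [-0.5968 0.1789; -0.8601 -0.1149]
A−BK = [-2.0352 -0.1168; 0.4727 -0.1696]
AᵀP(A−BK) = [8.5412 -0.1001; -0.1001 0.1418]
P' = Q + AᵀP(A−BK) = [8.7912 -0.1001; -0.1001 2.3918]
tr(P') = 11.1830

11.1830


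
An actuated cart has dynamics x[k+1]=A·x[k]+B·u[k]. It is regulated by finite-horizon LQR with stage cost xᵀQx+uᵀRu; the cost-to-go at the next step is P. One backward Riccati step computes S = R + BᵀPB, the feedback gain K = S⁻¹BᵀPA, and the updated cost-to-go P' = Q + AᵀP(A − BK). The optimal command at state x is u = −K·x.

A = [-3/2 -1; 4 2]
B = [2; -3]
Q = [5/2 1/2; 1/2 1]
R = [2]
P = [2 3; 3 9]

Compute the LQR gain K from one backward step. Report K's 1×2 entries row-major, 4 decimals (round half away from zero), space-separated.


-1.3909 -0.6727

BᵀP = [-5.0000 -21.0000]
S = R + BᵀPB = [2] + [53.0000] = [55.0000]
BᵀPA = [-76.5000 -37.0000]
K = S⁻¹·BᵀPA = [-1.3909 -0.6727]
A−BK = [1.2818 0.3455; -0.1727 -0.0182]
AᵀP(A−BK) = [6.0955 2.5364; 2.5364 1.1091]
P' = Q + AᵀP(A−BK) = [8.5955 3.0364; 3.0364 2.1091]
tr(P') = 10.7045


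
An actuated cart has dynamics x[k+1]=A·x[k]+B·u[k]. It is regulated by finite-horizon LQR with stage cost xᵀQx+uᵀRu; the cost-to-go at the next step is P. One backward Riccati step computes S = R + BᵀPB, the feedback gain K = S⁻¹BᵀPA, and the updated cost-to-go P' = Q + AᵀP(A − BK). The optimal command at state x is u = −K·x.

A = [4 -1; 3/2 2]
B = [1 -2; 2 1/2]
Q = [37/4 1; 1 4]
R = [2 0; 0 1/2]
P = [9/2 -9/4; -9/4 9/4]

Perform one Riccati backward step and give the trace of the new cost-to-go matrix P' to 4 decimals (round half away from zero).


17.1815

BᵀP = [0.0000 2.2500; -10.1250 5.6250]
S = R + BᵀPB = [2 0; 0 1/2] + [4.5000 1.1250; 1.1250 23.0625] = [6.5000 1.1250; 1.1250 23.5625]
BᵀPA = [3.3750 4.5000; -32.0625 21.3750]
K = S⁻¹·BᵀPA = [0.7610 0.5398; -1.3971 0.8814]
A−BK = [0.4448 0.2230; 0.6765 0.4798]
AᵀP(A−BK) = [2.7002 0.5629; 0.5629 1.2314]
P' = Q + AᵀP(A−BK) = [11.9502 1.5629; 1.5629 5.2314]
tr(P') = 17.1815


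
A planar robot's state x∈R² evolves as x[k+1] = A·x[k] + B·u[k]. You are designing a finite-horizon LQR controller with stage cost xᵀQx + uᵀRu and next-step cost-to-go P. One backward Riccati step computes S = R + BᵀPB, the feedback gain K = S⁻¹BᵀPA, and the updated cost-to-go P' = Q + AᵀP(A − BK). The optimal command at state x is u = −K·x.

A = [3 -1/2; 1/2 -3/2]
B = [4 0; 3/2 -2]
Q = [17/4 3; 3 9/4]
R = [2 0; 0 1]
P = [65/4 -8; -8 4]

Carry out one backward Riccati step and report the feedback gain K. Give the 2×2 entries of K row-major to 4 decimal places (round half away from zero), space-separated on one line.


BᵀP = [53.0000 -26.0000; 16.0000 -8.0000]
S = R + BᵀPB = [2 0; 0 1] + [173.0000 52.0000; 52.0000 16.0000] = [175.0000 52.0000; 52.0000 17.0000]
BᵀPA = [146.0000 12.5000; 44.0000 4.0000]
K = S⁻¹·BᵀPA = [0.7159 0.0166; 0.3985 0.1845]
A−BK = [0.1365 -0.5664; 0.2232 -1.1559]
AᵀP(A−BK) = [1.1983 0.0826; 0.0826 0.1169]
P' = Q + AᵀP(A−BK) = [5.4483 3.0826; 3.0826 2.3669]
tr(P') = 7.8153

0.7159 0.0166 0.3985 0.1845


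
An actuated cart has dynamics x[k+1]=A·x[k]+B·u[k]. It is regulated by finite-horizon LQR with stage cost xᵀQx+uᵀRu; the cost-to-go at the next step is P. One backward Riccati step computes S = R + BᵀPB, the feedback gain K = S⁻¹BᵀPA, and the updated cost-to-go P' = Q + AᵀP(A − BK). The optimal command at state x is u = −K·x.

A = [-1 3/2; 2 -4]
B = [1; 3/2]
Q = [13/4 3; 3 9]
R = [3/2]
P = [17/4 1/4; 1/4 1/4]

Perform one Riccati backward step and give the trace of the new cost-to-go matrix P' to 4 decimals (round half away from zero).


22.6615

BᵀP = [4.6250 0.6250]
S = R + BᵀPB = [3/2] + [5.5625] = [7.0625]
BᵀPA = [-3.3750 4.4375]
K = S⁻¹·BᵀPA = [-0.4779 0.6283]
A−BK = [-0.5221 0.8717; 2.7168 -4.9425]
AᵀP(A−BK) = [2.6372 -4.5044; -4.5044 7.7743]
P' = Q + AᵀP(A−BK) = [5.8872 -1.5044; -1.5044 16.7743]
tr(P') = 22.6615


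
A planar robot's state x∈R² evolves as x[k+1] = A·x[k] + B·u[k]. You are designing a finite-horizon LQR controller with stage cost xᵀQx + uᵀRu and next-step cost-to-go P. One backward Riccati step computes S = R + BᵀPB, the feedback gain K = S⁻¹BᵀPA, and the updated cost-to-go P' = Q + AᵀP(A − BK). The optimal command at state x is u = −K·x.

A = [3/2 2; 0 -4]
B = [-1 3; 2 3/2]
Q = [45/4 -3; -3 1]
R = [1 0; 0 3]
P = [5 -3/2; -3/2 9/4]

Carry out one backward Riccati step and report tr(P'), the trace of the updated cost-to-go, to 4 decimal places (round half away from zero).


BᵀP = [-8.0000 6.0000; 12.7500 -1.1250]
S = R + BᵀPB = [1 0; 0 3] + [20.0000 -15.0000; -15.0000 36.5625] = [21.0000 -15.0000; -15.0000 39.5625]
BᵀPA = [-12.0000 -40.0000; 19.1250 30.0000]
K = S⁻¹·BᵀPA = [-0.3101 -1.8694; 0.3658 0.0495]
A−BK = [0.0924 -0.0180; 0.0715 -0.3355]
AᵀP(A−BK) = [0.5320 0.6202; 0.6202 3.7388]
P' = Q + AᵀP(A−BK) = [11.7820 -2.3798; -2.3798 4.7388]
tr(P') = 16.5208

16.5208


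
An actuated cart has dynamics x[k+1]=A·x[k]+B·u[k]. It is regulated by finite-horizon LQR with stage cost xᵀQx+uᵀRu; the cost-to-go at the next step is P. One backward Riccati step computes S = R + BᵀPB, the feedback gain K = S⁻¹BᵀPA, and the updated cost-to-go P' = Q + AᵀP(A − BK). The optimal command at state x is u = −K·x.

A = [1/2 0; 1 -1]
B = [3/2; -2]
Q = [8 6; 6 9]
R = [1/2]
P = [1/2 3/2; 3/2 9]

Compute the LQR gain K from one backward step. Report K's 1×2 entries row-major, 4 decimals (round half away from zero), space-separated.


-0.5895 0.5502

BᵀP = [-2.2500 -15.7500]
S = R + BᵀPB = [1/2] + [28.1250] = [28.6250]
BᵀPA = [-16.8750 15.7500]
K = S⁻¹·BᵀPA = [-0.5895 0.5502]
A−BK = [1.3843 -0.8253; -0.1790 0.1004]
AᵀP(A−BK) = [0.6769 -0.4651; -0.4651 0.3341]
P' = Q + AᵀP(A−BK) = [8.6769 5.5349; 5.5349 9.3341]
tr(P') = 18.0109


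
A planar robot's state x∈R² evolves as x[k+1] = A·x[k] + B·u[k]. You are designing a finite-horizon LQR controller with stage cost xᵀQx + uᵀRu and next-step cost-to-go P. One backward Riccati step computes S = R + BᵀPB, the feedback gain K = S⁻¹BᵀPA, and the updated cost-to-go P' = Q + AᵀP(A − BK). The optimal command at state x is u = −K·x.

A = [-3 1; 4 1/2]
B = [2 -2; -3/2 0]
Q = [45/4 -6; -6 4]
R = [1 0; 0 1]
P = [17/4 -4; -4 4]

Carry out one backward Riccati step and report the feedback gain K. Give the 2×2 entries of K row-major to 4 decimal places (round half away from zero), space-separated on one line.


BᵀP = [14.5000 -14.0000; -8.5000 8.0000]
S = R + BᵀPB = [1 0; 0 1] + [50.0000 -29.0000; -29.0000 17.0000] = [51.0000 -29.0000; -29.0000 18.0000]
BᵀPA = [-99.5000 7.5000; 57.5000 -4.5000]
K = S⁻¹·BᵀPA = [-1.6039 0.0584; 0.6104 -0.1558]
A−BK = [1.4286 0.5714; 1.5942 0.5877]
AᵀP(A−BK) = [3.5649 0.0260; 0.0260 0.1104]
P' = Q + AᵀP(A−BK) = [14.8149 -5.9740; -5.9740 4.1104]
tr(P') = 18.9253

-1.6039 0.0584 0.6104 -0.1558


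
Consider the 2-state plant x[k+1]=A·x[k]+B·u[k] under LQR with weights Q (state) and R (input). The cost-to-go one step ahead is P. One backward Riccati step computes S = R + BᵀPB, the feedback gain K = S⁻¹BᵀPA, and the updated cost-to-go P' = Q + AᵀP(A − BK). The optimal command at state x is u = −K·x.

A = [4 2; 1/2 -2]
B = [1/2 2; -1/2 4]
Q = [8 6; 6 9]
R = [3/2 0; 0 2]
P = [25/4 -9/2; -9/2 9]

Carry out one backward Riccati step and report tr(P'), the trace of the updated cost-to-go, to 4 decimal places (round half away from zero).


BᵀP = [5.3750 -6.7500; -5.5000 27.0000]
S = R + BᵀPB = [3/2 0; 0 2] + [6.0625 -16.2500; -16.2500 97.0000] = [7.5625 -16.2500; -16.2500 99.0000]
BᵀPA = [18.1250 24.2500; -8.5000 -65.0000]
K = S⁻¹·BᵀPA = [3.4176 2.7743; 0.4751 -0.2012]
A−BK = [1.3410 1.0152; 0.3084 0.1919]
AᵀP(A−BK) = [26.3446 20.5055; 20.5055 16.6459]
P' = Q + AᵀP(A−BK) = [34.3446 26.5055; 26.5055 25.6459]
tr(P') = 59.9905

59.9905


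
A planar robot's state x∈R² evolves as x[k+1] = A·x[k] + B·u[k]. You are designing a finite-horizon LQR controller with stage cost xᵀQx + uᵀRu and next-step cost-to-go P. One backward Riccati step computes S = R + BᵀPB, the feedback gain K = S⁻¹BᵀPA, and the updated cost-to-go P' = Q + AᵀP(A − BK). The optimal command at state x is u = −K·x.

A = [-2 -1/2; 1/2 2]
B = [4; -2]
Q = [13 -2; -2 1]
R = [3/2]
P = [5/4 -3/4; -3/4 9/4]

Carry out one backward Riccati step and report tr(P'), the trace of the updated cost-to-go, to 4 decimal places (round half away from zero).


BᵀP = [6.5000 -7.5000]
S = R + BᵀPB = [3/2] + [41.0000] = [42.5000]
BᵀPA = [-16.7500 -18.2500]
K = S⁻¹·BᵀPA = [-0.3941 -0.4294]
A−BK = [-0.4235 1.2176; -0.2882 1.1412]
AᵀP(A−BK) = [0.4610 -0.5051; -0.5051 2.9757]
P' = Q + AᵀP(A−BK) = [13.4610 -2.5051; -2.5051 3.9757]
tr(P') = 17.4368

17.4368


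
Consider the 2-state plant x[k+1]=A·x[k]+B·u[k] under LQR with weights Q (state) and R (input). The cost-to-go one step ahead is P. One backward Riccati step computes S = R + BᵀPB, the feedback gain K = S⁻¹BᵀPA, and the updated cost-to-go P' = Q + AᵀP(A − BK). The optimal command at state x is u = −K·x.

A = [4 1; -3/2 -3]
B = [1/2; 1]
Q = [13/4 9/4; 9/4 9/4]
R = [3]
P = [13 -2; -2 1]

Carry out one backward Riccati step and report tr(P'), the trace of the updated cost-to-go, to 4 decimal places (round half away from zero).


208.1786

BᵀP = [4.5000 0.0000]
S = R + BᵀPB = [3] + [2.2500] = [5.2500]
BᵀPA = [18.0000 4.5000]
K = S⁻¹·BᵀPA = [3.4286 0.8571]
A−BK = [2.2857 0.5714; -4.9286 -3.8571]
AᵀP(A−BK) = [172.5357 68.0714; 68.0714 30.1429]
P' = Q + AᵀP(A−BK) = [175.7857 70.3214; 70.3214 32.3929]
tr(P') = 208.1786


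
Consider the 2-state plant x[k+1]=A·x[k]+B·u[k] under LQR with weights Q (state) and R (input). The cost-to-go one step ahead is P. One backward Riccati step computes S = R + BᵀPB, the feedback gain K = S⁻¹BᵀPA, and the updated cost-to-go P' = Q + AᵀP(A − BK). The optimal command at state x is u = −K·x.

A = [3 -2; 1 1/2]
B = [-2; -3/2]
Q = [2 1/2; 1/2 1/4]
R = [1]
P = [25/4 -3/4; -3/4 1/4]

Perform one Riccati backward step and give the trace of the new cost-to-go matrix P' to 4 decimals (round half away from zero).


6.8194

BᵀP = [-11.3750 1.1250]
S = R + BᵀPB = [1] + [21.0625] = [22.0625]
BᵀPA = [-33.0000 23.3125]
K = S⁻¹·BᵀPA = [-1.4958 1.0567]
A−BK = [0.0085 0.1133; -1.2436 2.0850]
AᵀP(A−BK) = [2.6402 -2.1303; -2.1303 1.9292]
P' = Q + AᵀP(A−BK) = [4.6402 -1.6303; -1.6303 2.1792]
tr(P') = 6.8194


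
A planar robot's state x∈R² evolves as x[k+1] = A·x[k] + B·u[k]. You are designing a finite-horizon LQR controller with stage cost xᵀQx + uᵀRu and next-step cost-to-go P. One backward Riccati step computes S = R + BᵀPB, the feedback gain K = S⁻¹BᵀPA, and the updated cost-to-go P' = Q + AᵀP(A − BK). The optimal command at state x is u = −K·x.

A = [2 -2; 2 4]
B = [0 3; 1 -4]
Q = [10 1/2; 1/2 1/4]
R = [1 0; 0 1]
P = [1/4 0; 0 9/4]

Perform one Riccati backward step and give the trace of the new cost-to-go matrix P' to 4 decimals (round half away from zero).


13.9171

BᵀP = [0.0000 2.2500; 0.7500 -9.0000]
S = R + BᵀPB = [1 0; 0 1] + [2.2500 -9.0000; -9.0000 38.2500] = [3.2500 -9.0000; -9.0000 39.2500]
BᵀPA = [4.5000 9.0000; -16.5000 -37.5000]
K = S⁻¹·BᵀPA = [0.6040 0.3383; -0.2819 -0.8779]
A−BK = [2.8456 0.6336; 0.2685 0.1503]
AᵀP(A−BK) = [2.6309 0.9933; 0.9933 1.0362]
P' = Q + AᵀP(A−BK) = [12.6309 1.4933; 1.4933 1.2862]
tr(P') = 13.9171


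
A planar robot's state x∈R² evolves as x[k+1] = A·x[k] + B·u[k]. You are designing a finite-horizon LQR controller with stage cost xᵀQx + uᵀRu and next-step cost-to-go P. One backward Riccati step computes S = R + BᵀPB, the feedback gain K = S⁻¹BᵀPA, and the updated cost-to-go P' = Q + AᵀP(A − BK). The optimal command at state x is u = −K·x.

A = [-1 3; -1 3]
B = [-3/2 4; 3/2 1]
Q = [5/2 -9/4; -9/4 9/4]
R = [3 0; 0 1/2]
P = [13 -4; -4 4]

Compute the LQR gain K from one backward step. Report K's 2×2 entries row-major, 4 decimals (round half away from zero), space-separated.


BᵀP = [-25.5000 12.0000; 48.0000 -12.0000]
S = R + BᵀPB = [3 0; 0 1/2] + [56.2500 -90.0000; -90.0000 180.0000] = [59.2500 -90.0000; -90.0000 180.5000]
BᵀPA = [13.5000 -40.5000; -36.0000 108.0000]
K = S⁻¹·BᵀPA = [-0.3096 0.9287; -0.3538 1.0614]
A−BK = [-0.0491 0.1474; -0.1818 0.5455]
AᵀP(A−BK) = [0.4423 -1.3268; -1.3268 3.9803]
P' = Q + AᵀP(A−BK) = [2.9423 -3.5768; -3.5768 6.2303]
tr(P') = 9.1726

-0.3096 0.9287 -0.3538 1.0614


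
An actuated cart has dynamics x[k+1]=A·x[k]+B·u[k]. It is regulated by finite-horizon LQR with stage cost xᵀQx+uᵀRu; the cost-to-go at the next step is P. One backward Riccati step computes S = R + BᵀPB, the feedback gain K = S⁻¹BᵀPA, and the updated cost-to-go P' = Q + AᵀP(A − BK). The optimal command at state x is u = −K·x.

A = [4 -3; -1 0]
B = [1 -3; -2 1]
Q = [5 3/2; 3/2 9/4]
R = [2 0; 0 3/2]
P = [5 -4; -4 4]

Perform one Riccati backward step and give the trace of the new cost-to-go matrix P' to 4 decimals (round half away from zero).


10.7738

BᵀP = [13.0000 -12.0000; -19.0000 16.0000]
S = R + BᵀPB = [2 0; 0 3/2] + [37.0000 -51.0000; -51.0000 73.0000] = [39.0000 -51.0000; -51.0000 74.5000]
BᵀPA = [64.0000 -39.0000; -92.0000 57.0000]
K = S⁻¹·BᵀPA = [0.2496 0.0049; -1.0640 0.7685]
A−BK = [0.5583 -0.6995; 0.5632 -0.7586]
AᵀP(A−BK) = [2.1346 -1.6158; -1.6158 1.3892]
P' = Q + AᵀP(A−BK) = [7.1346 -0.1158; -0.1158 3.6392]
tr(P') = 10.7738


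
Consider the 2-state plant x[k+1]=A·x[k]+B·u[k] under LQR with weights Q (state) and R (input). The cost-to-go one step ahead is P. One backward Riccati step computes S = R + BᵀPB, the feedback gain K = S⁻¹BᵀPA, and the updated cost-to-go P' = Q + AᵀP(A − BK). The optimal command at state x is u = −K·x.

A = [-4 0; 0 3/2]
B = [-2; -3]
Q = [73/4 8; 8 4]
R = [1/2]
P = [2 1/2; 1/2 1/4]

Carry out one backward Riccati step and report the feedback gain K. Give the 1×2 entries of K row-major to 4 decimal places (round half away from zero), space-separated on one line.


BᵀP = [-5.5000 -1.7500]
S = R + BᵀPB = [1/2] + [16.2500] = [16.7500]
BᵀPA = [22.0000 -2.6250]
K = S⁻¹·BᵀPA = [1.3134 -0.1567]
A−BK = [-1.3731 -0.3134; 3.9403 1.0299]
AᵀP(A−BK) = [3.1045 0.4478; 0.4478 0.1511]
P' = Q + AᵀP(A−BK) = [21.3545 8.4478; 8.4478 4.1511]
tr(P') = 25.5056

1.3134 -0.1567
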